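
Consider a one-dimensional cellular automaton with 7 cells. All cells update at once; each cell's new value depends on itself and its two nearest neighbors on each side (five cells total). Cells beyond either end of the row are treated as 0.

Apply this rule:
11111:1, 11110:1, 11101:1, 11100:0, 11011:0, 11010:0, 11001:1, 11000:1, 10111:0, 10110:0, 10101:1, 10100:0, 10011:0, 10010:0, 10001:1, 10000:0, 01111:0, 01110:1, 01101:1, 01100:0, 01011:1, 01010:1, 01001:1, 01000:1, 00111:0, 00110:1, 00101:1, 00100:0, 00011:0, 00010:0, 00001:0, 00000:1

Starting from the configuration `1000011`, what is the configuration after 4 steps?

0100010
0011001
0010100
0011010

0011010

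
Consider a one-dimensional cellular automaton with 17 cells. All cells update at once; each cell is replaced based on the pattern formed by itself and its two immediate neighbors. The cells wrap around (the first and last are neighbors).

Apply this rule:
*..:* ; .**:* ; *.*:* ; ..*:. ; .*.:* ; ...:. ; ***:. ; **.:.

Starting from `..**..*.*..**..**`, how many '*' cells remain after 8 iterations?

6

*.*.*.****.*.*.*.
*******...*******
.......*..*......
.......**.**.....
.......*.**.*....
.......***.***...
.......*..**..*..
.......**.*.*.**.
count of *: 6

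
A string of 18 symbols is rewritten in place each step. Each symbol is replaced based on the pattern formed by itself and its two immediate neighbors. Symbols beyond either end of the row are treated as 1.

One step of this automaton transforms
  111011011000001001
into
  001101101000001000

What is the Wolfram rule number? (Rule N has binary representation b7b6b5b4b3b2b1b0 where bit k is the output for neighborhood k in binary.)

position 0: 111 → 0  (bit 7 = 0)
position 2: 110 → 1  (bit 6 = 1)
position 3: 101 → 1  (bit 5 = 1)
position 9: 100 → 0  (bit 4 = 0)
position 4: 011 → 0  (bit 3 = 0)
position 14: 010 → 1  (bit 2 = 1)
position 13: 001 → 0  (bit 1 = 0)
position 10: 000 → 0  (bit 0 = 0)
bits b7..b0 = 01100100 = 100

100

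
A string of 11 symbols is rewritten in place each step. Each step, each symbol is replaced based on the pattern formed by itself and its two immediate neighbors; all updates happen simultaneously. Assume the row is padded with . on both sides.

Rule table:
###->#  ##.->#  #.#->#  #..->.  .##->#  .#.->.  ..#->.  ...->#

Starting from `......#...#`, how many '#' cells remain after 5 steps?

8

#####...#..
#####.#...#
######..#..
######....#
######.##..
count of #: 8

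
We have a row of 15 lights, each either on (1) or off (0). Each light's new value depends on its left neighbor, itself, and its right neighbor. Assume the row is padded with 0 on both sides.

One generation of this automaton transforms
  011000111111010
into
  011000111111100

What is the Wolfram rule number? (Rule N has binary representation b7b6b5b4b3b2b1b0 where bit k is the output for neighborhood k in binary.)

position 7: 111 → 1  (bit 7 = 1)
position 2: 110 → 1  (bit 6 = 1)
position 12: 101 → 1  (bit 5 = 1)
position 3: 100 → 0  (bit 4 = 0)
position 1: 011 → 1  (bit 3 = 1)
position 13: 010 → 0  (bit 2 = 0)
position 0: 001 → 0  (bit 1 = 0)
position 4: 000 → 0  (bit 0 = 0)
bits b7..b0 = 11101000 = 232

232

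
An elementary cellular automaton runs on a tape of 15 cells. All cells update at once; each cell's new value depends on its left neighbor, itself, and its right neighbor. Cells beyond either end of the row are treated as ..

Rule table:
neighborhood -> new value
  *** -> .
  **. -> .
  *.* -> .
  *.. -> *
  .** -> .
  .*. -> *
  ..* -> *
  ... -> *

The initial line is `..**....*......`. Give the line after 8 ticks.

**..***********
..**...........
**..***********  (repeats tick 1; period 2)
tick 8: ..**...........

..**...........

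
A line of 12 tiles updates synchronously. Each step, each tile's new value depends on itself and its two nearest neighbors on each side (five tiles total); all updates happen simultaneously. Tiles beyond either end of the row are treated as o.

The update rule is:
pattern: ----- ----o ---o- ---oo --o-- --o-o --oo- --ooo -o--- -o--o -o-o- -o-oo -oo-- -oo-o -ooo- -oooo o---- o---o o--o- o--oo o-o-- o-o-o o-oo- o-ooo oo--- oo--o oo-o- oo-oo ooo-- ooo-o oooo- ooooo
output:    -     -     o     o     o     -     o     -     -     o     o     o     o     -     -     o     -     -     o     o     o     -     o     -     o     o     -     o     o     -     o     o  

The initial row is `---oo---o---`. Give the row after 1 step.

o-oooo-oo--o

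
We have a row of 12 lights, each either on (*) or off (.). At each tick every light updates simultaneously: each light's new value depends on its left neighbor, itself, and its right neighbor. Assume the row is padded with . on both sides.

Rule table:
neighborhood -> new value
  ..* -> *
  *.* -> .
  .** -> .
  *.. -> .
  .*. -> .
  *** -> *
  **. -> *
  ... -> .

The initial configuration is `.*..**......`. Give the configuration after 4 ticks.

*..*.*......
..*.........
.*..........
*...........

*...........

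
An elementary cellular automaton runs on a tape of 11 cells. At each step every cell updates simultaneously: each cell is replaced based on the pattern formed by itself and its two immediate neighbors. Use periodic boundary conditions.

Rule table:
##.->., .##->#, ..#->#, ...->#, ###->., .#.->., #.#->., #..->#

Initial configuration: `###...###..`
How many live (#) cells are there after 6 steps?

6

step 1: #..####..##
step 2: .###...###.
step 3: ##..####..#
step 4: ..###...###
step 5: ###..####..
step 6: #..###...##
count of #: 6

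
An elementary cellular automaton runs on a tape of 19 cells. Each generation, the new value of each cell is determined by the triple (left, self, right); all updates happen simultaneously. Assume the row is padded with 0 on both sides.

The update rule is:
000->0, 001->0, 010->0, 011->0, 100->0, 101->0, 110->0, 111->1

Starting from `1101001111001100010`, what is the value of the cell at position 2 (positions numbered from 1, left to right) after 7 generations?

0000000110000000000
0000000000000000000
0000000000000000000  (fixed point — unchanged through generation 7)
position 2 holds 0

0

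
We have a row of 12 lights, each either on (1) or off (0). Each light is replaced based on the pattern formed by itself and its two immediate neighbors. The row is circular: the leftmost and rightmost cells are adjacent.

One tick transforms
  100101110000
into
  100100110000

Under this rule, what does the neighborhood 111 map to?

At position 6 the neighborhood is 111; the next row has 1 there.

1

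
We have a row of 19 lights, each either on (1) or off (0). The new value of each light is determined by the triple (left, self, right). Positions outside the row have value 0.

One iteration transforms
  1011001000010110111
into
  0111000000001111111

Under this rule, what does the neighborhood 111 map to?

At position 17 the neighborhood is 111; the next row has 1 there.

1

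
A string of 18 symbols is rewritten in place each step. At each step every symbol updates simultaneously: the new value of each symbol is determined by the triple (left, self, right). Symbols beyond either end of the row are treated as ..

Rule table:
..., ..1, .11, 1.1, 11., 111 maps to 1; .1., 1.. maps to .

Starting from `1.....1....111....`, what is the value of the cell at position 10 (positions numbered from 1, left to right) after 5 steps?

..1111..111111.111
111111.11111111111
111111111111111111
111111111111111111  (fixed point — unchanged through step 5)
position 10 holds 1

1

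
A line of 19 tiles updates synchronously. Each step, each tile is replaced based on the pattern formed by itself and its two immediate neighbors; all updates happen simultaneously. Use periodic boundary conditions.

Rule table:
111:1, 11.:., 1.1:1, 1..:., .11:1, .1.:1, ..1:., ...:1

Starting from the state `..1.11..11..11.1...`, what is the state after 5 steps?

step 1: 1.111...1...1.11.11
step 2: .111..1.1.1.111.111
step 3: 111...11111111.111.
step 4: 11..1.1111111.111.1
step 5: 1...11111111.111.11

1...11111111.111.11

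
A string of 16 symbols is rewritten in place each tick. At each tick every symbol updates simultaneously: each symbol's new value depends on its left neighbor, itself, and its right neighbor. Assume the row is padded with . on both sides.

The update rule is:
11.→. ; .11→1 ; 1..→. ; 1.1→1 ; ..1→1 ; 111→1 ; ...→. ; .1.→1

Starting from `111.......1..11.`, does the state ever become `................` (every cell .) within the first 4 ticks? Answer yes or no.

11.......11.11..
1.......11.11...
1......11.11....
1.....11.11.....
tick 4 is 1.....11.11....., still not uniform .

no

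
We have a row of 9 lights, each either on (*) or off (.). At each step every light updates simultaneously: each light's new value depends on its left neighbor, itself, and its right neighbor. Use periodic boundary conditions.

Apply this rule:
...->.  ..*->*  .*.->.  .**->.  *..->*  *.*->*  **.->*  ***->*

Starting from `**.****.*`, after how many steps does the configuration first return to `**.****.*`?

9

***.****.
.***.****
*.***.***
**.***.**
***.***.*
****.***.
.****.***
*.****.**
**.****.*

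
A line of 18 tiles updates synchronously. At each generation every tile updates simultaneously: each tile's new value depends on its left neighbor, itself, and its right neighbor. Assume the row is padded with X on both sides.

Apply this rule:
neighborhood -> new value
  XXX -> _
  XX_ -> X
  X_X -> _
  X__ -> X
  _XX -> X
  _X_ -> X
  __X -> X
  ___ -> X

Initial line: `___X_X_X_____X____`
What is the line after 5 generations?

generation 1: XXXX_X_XXXXXXXXXXX
generation 2: ___X_X_X__________
generation 3: XXXX_X_XXXXXXXXXXX  (repeats generation 1; period 2)
generation 5: XXXX_X_XXXXXXXXXXX

XXXX_X_XXXXXXXXXXX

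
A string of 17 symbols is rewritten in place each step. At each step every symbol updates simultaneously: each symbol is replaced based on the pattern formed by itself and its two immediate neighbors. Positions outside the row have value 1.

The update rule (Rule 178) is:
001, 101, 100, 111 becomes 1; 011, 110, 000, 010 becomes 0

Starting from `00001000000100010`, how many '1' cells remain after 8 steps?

step 1: 10010100001010101
step 2: 01101010010101010
step 3: 10010101101010101
step 4: 01101010010101010  (repeats step 2; period 2)
step 8: 01101010010101010
count of 1: 8

8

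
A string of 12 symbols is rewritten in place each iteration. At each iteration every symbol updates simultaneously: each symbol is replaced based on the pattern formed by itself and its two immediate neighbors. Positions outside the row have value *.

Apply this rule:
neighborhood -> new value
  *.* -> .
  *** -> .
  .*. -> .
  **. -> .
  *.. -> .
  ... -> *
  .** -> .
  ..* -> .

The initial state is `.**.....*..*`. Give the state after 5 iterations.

....***.....
.**.....***.
....***.....  (repeats iteration 1; period 2)
iteration 5: ....***.....

....***.....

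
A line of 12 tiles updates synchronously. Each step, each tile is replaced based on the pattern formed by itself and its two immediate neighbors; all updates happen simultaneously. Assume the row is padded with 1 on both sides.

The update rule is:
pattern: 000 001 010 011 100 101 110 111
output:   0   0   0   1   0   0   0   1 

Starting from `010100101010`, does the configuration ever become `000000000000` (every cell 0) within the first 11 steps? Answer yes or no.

yes

000000000000
all cells are 0 at step 1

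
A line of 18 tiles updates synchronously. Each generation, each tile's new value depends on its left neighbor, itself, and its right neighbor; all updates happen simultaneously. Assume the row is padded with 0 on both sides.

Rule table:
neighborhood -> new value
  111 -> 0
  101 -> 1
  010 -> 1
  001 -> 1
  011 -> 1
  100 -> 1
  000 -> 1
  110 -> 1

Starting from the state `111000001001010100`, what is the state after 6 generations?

111000000000000001

generation 1: 101111111111111111
generation 2: 111000000000000001
generation 3: 101111111111111111  (repeats generation 1; period 2)
generation 6: 111000000000000001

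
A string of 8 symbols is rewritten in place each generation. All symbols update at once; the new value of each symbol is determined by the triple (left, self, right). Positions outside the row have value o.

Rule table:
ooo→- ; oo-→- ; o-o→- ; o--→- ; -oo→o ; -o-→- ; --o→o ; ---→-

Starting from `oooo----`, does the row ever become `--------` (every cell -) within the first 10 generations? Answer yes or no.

no

-------o
------oo
-----oo-
----oo--
---oo--o
--oo--oo
-oo--oo-
-o--oo--
---oo--o  (repeats generation 5; period 4)
generation 10: --oo--oo
generation 10 is --oo--oo, still not uniform -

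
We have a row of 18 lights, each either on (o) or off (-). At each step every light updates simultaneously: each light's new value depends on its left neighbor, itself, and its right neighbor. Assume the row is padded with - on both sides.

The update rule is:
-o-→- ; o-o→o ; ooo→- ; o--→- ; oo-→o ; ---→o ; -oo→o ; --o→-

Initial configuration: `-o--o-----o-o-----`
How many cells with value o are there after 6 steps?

7

------ooo--o--oooo
ooooo-o-o-----o--o
o---oo-o--ooo-----
--o-ooo---o-o-oooo
o--oo-o-o--o-oo--o
---ooo-o----ooo---
count of o: 7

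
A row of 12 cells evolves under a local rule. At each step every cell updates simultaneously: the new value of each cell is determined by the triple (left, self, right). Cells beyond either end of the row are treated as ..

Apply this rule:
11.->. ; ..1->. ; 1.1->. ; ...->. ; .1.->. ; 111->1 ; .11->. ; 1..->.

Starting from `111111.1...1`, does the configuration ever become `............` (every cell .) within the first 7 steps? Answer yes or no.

.1111.......
..11........
............
all cells are . at step 3

yes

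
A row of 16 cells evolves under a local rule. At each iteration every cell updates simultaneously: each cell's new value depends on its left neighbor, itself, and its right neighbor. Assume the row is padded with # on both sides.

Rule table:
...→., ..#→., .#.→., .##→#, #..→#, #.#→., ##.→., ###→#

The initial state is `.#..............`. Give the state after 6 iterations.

.#..#..#........

..#.............
#..#............
.#..#...........
..#..#..........
#..#..#.........
.#..#..#........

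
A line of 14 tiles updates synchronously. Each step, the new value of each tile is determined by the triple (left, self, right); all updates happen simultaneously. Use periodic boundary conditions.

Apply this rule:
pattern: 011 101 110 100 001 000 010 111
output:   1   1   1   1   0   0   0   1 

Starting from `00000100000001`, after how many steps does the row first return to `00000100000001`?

14

10000010000000
01000001000000
00100000100000
00010000010000
00001000001000
00000100000100
00000010000010
00000001000001
10000000100000
01000000010000
00100000001000
00010000000100
00001000000010
00000100000001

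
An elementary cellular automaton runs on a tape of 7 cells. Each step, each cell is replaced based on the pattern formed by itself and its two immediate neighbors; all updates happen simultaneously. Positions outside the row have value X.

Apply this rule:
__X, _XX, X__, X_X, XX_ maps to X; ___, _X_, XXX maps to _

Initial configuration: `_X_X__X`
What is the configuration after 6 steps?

step 1: X_X_XXX
step 2: XX_XX__
step 3: _XXXXXX
step 4: XX_____
step 5: _XX___X
step 6: XXXX_XX

XXXX_XX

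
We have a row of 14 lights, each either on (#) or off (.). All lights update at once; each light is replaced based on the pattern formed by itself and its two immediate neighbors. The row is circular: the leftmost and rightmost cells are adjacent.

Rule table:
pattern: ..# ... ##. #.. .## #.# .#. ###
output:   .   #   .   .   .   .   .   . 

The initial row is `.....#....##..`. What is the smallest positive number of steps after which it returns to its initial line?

2

####...##....#
.....#....##..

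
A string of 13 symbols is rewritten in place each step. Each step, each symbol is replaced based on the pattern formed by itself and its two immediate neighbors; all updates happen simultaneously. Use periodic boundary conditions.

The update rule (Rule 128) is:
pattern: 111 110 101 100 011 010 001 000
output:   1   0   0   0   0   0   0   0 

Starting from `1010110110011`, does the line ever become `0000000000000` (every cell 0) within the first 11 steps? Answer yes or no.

yes

0000000000001
0000000000000
all cells are 0 at step 2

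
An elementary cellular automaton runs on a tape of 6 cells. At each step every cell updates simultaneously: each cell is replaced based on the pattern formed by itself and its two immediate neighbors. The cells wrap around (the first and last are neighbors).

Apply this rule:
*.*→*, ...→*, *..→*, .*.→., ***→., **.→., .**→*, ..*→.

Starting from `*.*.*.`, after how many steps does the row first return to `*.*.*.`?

.*.*.*
*.*.*.

2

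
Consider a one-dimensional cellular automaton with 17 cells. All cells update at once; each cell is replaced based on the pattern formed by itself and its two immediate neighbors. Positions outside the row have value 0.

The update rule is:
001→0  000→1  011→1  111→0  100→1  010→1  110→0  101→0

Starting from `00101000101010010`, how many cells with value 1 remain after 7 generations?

generation 1: 10101110101011011
generation 2: 10101000101010010
generation 3: 10101110101011011  (repeats generation 1; period 2)
generation 7: 10101110101011011
count of 1: 11

11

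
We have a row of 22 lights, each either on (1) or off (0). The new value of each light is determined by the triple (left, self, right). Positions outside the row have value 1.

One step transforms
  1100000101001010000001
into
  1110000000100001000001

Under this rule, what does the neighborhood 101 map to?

At position 8 the neighborhood is 101; the next row has 0 there.

0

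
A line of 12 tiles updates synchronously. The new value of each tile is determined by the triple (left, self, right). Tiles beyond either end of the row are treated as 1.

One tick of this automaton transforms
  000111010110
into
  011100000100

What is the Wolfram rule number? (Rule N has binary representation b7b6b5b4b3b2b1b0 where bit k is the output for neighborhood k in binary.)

11

position 4: 111 → 0  (bit 7 = 0)
position 5: 110 → 0  (bit 6 = 0)
position 6: 101 → 0  (bit 5 = 0)
position 0: 100 → 0  (bit 4 = 0)
position 3: 011 → 1  (bit 3 = 1)
position 7: 010 → 0  (bit 2 = 0)
position 2: 001 → 1  (bit 1 = 1)
position 1: 000 → 1  (bit 0 = 1)
bits b7..b0 = 00001011 = 11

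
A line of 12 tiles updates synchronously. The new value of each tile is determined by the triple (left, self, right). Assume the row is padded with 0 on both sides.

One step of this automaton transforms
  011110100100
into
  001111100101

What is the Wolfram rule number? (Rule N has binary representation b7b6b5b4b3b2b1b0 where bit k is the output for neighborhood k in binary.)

position 2: 111 → 1  (bit 7 = 1)
position 4: 110 → 1  (bit 6 = 1)
position 5: 101 → 1  (bit 5 = 1)
position 7: 100 → 0  (bit 4 = 0)
position 1: 011 → 0  (bit 3 = 0)
position 6: 010 → 1  (bit 2 = 1)
position 0: 001 → 0  (bit 1 = 0)
position 11: 000 → 1  (bit 0 = 1)
bits b7..b0 = 11100101 = 229

229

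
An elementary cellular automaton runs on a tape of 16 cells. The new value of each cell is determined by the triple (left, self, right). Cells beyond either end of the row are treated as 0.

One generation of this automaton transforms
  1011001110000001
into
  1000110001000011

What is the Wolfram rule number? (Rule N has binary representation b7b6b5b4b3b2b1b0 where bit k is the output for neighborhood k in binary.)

22

position 7: 111 → 0  (bit 7 = 0)
position 3: 110 → 0  (bit 6 = 0)
position 1: 101 → 0  (bit 5 = 0)
position 4: 100 → 1  (bit 4 = 1)
position 2: 011 → 0  (bit 3 = 0)
position 0: 010 → 1  (bit 2 = 1)
position 5: 001 → 1  (bit 1 = 1)
position 10: 000 → 0  (bit 0 = 0)
bits b7..b0 = 00010110 = 22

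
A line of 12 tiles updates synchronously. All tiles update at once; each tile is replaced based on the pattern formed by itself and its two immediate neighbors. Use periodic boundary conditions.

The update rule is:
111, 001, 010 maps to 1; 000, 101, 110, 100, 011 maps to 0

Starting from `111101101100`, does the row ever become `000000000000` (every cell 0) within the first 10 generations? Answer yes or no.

generation 1: 011000000001
generation 2: 000000000011
generation 3: 000000000100
generation 4: 000000001100
generation 5: 000000010000
generation 6: 000000110000
generation 7: 000001000000
generation 8: 000011000000
generation 9: 000100000000
generation 10: 001100000000
generation 10 is 001100000000, still not uniform 0

no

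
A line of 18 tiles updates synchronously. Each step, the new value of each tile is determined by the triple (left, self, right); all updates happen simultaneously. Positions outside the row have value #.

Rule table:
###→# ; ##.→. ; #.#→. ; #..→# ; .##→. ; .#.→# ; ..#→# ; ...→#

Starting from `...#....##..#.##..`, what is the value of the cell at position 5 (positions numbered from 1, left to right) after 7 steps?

########..###...##
#######.##.#.###.#
######.....#..#...
#####.############
####...###########
###.###.##########
##...#...#########
position 5 holds .

.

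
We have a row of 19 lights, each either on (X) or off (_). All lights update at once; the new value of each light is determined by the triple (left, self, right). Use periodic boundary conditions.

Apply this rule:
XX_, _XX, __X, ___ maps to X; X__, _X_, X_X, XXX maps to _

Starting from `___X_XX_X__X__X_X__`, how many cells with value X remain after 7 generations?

XXX__XX___X__X____X
__X_XXX_XX__X__XXXX
_X__X_X_XX_X__XX__X
___X____XX___XXX_X_
XXX__XXXXX_XXX_X___
X_X_XX___X_X_X___XX
X___XX_XX______XXX_
count of X: 8

8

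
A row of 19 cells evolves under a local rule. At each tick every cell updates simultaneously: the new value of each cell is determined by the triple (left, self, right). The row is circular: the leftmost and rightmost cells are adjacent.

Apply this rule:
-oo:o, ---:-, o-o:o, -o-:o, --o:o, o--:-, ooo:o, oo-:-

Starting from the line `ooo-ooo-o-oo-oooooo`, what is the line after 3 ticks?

-ooo-oooo-ooooooooo

oo-ooo-oooo-ooooooo
o-ooo-oooo-oooooooo
-ooo-oooo-ooooooooo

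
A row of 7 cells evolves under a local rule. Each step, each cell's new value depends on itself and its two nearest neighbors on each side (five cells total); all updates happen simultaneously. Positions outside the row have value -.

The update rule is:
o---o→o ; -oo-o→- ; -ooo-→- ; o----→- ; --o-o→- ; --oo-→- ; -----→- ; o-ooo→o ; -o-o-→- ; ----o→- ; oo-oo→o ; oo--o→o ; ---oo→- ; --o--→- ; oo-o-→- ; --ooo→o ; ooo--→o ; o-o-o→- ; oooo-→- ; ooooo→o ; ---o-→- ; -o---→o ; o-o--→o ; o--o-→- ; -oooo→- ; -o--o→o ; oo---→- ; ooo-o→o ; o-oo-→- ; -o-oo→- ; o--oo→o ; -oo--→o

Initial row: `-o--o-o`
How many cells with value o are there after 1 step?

--o---o
count of o: 2

2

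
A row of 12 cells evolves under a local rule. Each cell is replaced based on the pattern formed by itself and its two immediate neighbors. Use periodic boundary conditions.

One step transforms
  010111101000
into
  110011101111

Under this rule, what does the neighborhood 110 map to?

At position 6 the neighborhood is 110; the next row has 1 there.

1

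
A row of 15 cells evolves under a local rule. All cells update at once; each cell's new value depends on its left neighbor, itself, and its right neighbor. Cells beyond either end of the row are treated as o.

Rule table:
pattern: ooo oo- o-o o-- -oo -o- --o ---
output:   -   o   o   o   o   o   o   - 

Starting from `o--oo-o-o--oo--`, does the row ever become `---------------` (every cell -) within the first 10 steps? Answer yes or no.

step 1: ooooooooooooooo
step 2: ---------------
all cells are - at step 2

yes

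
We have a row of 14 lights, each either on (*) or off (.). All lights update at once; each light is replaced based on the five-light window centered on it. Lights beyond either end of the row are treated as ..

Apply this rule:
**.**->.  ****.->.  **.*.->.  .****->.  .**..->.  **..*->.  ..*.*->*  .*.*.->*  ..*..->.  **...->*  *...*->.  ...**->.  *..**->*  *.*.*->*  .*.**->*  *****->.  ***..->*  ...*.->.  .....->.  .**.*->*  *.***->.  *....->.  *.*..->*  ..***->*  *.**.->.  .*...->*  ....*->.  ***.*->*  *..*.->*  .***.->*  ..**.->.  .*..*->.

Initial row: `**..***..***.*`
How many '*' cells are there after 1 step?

9

...****.****.*
count of *: 9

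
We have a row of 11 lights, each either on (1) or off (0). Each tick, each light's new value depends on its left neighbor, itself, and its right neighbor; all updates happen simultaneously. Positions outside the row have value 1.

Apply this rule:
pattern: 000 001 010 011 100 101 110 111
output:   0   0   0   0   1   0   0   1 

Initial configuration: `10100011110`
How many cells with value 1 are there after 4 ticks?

00010001100
10001000010
01000100000
00100010000
count of 1: 2

2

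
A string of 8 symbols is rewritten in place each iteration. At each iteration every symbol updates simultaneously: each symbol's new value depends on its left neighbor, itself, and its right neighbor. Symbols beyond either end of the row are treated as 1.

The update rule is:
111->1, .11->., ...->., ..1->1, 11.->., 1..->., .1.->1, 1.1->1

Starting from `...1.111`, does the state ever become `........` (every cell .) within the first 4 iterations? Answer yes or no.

no

iteration 1: ..111.11
iteration 2: .1.1.1.1
iteration 3: 1111111.
iteration 4: 111111.1
iteration 4 is 111111.1, still not uniform .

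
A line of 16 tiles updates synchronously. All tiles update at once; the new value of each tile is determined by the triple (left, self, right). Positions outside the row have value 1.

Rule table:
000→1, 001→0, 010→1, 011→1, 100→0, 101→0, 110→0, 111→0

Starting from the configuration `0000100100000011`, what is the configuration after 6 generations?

0100100101010010

0110100101111010
0100100101000010
0100100101011010
0100100101010010
0100100101010010  (fixed point — unchanged through generation 6)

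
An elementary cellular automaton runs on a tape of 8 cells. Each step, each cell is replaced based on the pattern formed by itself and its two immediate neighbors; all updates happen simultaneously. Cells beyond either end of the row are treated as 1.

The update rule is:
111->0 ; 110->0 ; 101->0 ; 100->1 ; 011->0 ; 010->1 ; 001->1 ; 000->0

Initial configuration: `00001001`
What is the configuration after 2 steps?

01100000

10011110
01100000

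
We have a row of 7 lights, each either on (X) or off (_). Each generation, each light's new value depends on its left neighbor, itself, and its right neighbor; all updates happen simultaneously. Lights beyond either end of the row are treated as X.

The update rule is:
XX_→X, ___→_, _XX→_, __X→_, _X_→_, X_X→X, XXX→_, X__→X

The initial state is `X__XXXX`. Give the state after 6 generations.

XX_____
_XX____
X_XX___
XX_XX__
_XX_XX_
X_XX_XX

X_XX_XX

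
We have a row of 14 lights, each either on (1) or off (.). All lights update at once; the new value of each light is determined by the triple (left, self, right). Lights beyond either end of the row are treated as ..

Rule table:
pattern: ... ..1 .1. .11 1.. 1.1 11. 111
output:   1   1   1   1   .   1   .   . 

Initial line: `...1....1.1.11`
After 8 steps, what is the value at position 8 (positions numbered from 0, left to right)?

1111.11111111.
1...11........
1.111..1111111
111...11......
1...111..11111
1.111...11....
111...111..111
1...111...11..
position 8 holds .

.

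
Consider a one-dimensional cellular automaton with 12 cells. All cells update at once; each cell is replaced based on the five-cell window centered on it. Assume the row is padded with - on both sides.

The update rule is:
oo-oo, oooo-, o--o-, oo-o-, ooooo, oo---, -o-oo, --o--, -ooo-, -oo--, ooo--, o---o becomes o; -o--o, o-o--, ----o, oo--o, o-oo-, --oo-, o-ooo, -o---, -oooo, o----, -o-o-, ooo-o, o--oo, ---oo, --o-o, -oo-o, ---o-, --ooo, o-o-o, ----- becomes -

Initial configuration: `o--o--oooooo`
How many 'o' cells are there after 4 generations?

4

generation 1: o-oo----oooo
generation 2: -o-oo-----oo
generation 3: --o-oo-----o
generation 4: ---o-oo----o
count of o: 4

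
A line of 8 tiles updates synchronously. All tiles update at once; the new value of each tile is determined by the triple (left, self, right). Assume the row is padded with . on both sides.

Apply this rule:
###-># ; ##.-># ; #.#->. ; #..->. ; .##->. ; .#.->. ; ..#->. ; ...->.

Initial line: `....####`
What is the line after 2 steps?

......##

.....###
......##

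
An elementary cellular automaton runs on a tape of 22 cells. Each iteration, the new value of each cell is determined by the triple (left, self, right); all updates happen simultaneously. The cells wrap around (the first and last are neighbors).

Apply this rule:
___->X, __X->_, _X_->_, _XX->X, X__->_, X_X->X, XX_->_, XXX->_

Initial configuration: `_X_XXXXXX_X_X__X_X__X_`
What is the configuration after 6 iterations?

___X__X__XXX_X___XX___

__XX_____X_X____X_____
X_X__XXX__X__XX___XXXX
_X___X_______X__X_X___
___X___XXXXX_____X__XX
_X___X_X_____XXX____X_
___X__X__XXX_X___XX___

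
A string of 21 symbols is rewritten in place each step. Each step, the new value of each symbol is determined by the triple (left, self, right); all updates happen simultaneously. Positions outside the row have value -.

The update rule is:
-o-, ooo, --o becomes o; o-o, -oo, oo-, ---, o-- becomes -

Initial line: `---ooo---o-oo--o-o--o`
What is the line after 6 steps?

--o-o---oo----oo-o-oo
-oo-o--o-----o---o---
o---o-oo----oo--oo---
o--oo------o---o-----
o-o-------oo--oo-----
o-o------o---o-------

o-o------o---o-------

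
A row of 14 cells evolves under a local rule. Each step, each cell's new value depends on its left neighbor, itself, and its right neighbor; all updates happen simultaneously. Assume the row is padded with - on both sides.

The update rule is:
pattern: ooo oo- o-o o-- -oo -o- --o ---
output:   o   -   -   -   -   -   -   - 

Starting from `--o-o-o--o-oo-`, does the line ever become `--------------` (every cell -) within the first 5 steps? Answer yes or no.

yes

step 1: --------------
all cells are - at step 1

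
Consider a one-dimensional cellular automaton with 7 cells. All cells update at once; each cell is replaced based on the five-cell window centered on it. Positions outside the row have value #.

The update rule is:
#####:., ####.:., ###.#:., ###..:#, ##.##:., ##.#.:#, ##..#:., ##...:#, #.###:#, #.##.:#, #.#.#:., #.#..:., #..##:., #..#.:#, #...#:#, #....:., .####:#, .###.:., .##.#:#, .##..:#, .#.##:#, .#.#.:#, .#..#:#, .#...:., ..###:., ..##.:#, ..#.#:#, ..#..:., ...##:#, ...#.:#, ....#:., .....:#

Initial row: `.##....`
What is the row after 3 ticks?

#.#..##

.###..#
.#.#...
#.#..##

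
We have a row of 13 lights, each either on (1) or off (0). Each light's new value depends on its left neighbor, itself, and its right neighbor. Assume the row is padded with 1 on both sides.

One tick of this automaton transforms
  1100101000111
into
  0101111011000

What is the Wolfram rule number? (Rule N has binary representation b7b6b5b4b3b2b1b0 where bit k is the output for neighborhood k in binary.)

position 0: 111 → 0  (bit 7 = 0)
position 1: 110 → 1  (bit 6 = 1)
position 5: 101 → 1  (bit 5 = 1)
position 2: 100 → 0  (bit 4 = 0)
position 10: 011 → 0  (bit 3 = 0)
position 4: 010 → 1  (bit 2 = 1)
position 3: 001 → 1  (bit 1 = 1)
position 8: 000 → 1  (bit 0 = 1)
bits b7..b0 = 01100111 = 103

103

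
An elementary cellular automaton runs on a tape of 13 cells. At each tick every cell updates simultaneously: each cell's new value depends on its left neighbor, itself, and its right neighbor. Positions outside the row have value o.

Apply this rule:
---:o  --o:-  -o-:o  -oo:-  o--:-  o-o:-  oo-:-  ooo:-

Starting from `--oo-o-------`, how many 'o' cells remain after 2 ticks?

4

tick 1: -----o-ooooo-
tick 2: -ooo-o-------
count of o: 4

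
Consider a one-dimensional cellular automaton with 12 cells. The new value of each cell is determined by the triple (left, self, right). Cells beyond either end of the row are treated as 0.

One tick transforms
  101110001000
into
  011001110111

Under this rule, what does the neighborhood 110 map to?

At position 4 the neighborhood is 110; the next row has 0 there.

0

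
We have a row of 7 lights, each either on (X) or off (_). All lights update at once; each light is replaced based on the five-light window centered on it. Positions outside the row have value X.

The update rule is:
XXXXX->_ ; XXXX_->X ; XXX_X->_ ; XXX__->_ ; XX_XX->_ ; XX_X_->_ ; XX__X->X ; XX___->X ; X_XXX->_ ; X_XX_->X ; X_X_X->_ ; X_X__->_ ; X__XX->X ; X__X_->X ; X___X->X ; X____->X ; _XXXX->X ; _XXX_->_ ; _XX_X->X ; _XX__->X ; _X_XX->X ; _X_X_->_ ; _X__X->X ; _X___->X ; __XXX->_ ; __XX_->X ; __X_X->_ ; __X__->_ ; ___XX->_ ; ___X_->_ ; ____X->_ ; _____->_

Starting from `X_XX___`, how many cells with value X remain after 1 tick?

4

__XXXX_
count of X: 4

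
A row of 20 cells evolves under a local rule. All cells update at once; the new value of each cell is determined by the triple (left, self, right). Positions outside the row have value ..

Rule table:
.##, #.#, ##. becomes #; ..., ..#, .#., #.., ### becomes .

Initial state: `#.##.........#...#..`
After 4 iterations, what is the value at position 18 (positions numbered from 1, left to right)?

iteration 1: .###................
iteration 2: .#.#................
iteration 3: ..#.................
iteration 4: ....................
position 18 holds .

.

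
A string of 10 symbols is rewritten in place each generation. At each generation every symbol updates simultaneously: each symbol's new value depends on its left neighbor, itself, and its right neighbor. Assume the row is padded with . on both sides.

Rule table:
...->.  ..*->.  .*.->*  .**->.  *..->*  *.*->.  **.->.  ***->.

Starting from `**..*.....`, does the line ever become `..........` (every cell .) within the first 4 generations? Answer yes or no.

generation 1: ..*.**....
generation 2: ..*...*...
generation 3: ..**..**..
generation 4: ....*...*.
generation 4 is ....*...*., still not uniform .

no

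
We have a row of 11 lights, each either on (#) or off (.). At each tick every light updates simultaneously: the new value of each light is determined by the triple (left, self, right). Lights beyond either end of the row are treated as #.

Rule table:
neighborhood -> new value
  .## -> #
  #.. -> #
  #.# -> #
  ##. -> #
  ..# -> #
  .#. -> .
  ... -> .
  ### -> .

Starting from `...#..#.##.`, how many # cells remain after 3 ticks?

6

#.#.##.####
##.#####...
.###...##.#
count of #: 6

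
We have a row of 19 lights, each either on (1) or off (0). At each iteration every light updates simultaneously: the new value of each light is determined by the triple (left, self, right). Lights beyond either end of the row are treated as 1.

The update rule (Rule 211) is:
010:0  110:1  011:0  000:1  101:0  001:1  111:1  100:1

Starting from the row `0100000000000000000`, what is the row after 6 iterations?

0011111111111111111
1101111111111111111
1100111111111111111
1111011111111111111
1111001111111111111
1111110111111111111

1111110111111111111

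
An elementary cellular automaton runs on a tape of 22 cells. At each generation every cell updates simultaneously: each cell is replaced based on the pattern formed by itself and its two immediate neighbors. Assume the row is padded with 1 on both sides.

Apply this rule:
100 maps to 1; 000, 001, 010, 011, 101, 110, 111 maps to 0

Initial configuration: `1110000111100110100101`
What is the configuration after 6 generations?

0001000000010000010000
1000100000001000001000
0100010000000100000100
0010001000000010000010
1001000100000001000000
0100100010000000100000

0100100010000000100000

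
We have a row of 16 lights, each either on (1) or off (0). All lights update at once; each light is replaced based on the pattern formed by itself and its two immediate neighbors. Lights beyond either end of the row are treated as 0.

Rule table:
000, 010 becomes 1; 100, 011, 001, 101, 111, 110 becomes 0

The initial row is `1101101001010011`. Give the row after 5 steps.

0000001001010000

step 1: 0000001001010000
step 2: 1111101001010111
step 3: 0000001001010000  (repeats step 1; period 2)
step 5: 0000001001010000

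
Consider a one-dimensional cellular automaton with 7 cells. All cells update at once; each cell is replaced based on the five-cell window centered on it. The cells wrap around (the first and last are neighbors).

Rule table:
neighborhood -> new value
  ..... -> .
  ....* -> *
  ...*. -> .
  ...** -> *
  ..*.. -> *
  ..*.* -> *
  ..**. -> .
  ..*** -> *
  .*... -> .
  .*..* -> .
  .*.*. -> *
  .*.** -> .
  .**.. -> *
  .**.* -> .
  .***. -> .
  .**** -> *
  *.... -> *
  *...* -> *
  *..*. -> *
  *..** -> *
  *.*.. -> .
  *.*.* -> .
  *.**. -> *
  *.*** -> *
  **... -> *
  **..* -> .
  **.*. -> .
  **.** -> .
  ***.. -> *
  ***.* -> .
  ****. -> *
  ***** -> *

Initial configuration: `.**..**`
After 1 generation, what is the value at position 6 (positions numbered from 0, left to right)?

.

.**.*..
position 6 holds .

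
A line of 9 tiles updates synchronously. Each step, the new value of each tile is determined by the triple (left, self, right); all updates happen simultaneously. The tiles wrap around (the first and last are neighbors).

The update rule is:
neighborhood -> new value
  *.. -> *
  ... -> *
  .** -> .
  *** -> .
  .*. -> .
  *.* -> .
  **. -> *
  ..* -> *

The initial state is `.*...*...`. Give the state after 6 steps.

..*....*.

step 1: *.***.***
step 2: *...*....
step 3: .***.****
step 4: ...*....*
step 5: ***.****.
step 6: ..*....*.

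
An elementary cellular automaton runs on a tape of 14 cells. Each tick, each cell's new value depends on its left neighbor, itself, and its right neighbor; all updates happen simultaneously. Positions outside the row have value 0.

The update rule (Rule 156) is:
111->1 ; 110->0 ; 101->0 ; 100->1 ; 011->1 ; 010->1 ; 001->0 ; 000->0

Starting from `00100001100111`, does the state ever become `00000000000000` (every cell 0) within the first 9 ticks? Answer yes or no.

tick 1: 00110001010110
tick 2: 00101001010101
tick 3: 00101101010101
tick 4: 00101001010101  (repeats tick 2; period 2)
tick 9: 00101101010101
tick 9 is 00101101010101, still not uniform 0

no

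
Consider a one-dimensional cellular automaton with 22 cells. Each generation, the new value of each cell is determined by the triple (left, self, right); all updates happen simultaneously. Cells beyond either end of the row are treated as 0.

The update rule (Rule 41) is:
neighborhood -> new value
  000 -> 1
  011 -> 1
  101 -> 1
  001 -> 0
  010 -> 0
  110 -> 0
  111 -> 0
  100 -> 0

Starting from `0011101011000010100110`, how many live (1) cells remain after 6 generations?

1010010110011001000100
0100001100010000010001
0001101001000111000100
1101010000010100010001
1010100111001001000100
0101000100000000010001
count of 1: 5

5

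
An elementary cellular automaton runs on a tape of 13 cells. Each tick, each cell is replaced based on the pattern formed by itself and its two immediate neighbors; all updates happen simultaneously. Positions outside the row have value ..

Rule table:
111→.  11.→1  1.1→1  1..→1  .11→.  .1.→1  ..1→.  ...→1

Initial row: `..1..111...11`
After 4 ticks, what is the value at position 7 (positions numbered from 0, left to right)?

1

1.11...111..1
11.111...11.1
.11..111..111
..11...11...1
position 7 holds 1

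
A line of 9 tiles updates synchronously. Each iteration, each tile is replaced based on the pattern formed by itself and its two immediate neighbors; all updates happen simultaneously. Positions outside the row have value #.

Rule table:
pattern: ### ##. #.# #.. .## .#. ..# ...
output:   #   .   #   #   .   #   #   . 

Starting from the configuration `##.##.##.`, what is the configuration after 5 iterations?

#.#..#..#
.#######.
#.#####.#
.#.###.#.
###.#.###

###.#.###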